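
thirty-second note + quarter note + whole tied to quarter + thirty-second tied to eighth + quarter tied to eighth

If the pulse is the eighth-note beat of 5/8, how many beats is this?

16.5

One eighth-note beat = 4 thirty-second notes.
Working in thirty-second notes: thirty-second note = 1; quarter note = 8; whole tied to quarter (whole + quarter) = 40; thirty-second tied to eighth (thirty-second + eighth) = 5; quarter tied to eighth (quarter + eighth) = 12.
Adding: 1 + 8 + 40 + 5 + 12 = 66.
66 ÷ 4 = 16.5 beats.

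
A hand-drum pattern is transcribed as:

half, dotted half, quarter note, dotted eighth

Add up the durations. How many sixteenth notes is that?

27

Each duration in sixteenth notes: half = 8; dotted half = 12; quarter note = 4; dotted eighth = 3.
Total: 8 + 12 + 4 + 3 = 27 sixteenth notes.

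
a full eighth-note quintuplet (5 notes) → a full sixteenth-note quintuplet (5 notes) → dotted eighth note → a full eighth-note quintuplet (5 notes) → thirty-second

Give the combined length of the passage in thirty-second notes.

47

Each duration in thirty-second notes: a full eighth-note quintuplet (5 notes) (five quintuplet eighths span one half) = 16; a full sixteenth-note quintuplet (5 notes) (five quintuplet sixteenths span one quarter) = 8; dotted eighth note = 6; a full eighth-note quintuplet (5 notes) (five quintuplet eighths span one half) = 16; thirty-second = 1.
Adding: 16 + 8 + 6 + 16 + 1 = 47 thirty-second notes.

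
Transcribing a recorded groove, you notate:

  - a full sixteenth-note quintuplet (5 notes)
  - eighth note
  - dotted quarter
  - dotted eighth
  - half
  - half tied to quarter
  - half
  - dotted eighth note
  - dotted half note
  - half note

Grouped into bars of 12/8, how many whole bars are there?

2

One bar of 12/8 = 24 sixteenth notes.
Express everything in sixteenth notes: a full sixteenth-note quintuplet (5 notes) (five quintuplet sixteenths span one quarter) = 4; eighth note = 2; dotted quarter = 6; dotted eighth = 3; half = 8; half tied to quarter (half + quarter) = 12; half = 8; dotted eighth note = 3; dotted half note = 12; half note = 8.
Altogether 4 + 2 + 6 + 3 + 8 + 12 + 8 + 3 + 12 + 8 = 66.
66 ÷ 24 = 2 complete bars with 18 left over.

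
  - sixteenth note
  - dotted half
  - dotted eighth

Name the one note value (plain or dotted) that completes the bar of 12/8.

half note

The bar of 12/8 = 24 sixteenth notes.
Working in sixteenth notes: sixteenth note = 1; dotted half = 12; dotted eighth = 3.
Adding: 1 + 12 + 3 = 16.
Remaining: 24 − 16 = 8 sixteenth notes, which is a half note.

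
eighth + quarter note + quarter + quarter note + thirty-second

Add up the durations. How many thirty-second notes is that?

29

Convert each value to thirty-second notes: eighth = 4; quarter note = 8; quarter = 8; quarter note = 8; thirty-second = 1.
Altogether 4 + 8 + 8 + 8 + 1 = 29 thirty-second notes.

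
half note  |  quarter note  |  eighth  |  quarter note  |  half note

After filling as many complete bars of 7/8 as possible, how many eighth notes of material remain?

6

One bar of 7/8 = 7 eighth notes.
Each duration in eighth notes: half note = 4; quarter note = 2; eighth = 1; quarter note = 2; half note = 4.
Total: 4 + 2 + 1 + 2 + 4 = 13.
13 ÷ 7 = 1 complete bar with 6 eighth notes remaining.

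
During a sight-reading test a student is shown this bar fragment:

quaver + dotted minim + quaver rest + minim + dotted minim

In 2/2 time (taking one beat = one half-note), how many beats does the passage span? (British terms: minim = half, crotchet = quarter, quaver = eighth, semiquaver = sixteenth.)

4.5

One half-note beat = 4 eighth notes.
Working in eighth notes: quaver = 1; dotted minim = 6; quaver rest = 1; minim = 4; dotted minim = 6.
Sum: 1 + 6 + 1 + 4 + 6 = 18.
18 ÷ 4 = 4.5 beats.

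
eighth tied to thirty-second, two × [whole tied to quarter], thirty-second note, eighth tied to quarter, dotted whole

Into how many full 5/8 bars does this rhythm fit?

7

One bar of 5/8 = 20 thirty-second notes.
Express everything in thirty-second notes: eighth tied to thirty-second (eighth + thirty-second) = 5; whole tied to quarter (whole + quarter) = 40; whole tied to quarter (whole + quarter) = 40; thirty-second note = 1; eighth tied to quarter (eighth + quarter) = 12; dotted whole = 48.
Adding: 5 + 40 + 40 + 1 + 12 + 48 = 146.
146 ÷ 20 = 7 complete bars with 6 left over.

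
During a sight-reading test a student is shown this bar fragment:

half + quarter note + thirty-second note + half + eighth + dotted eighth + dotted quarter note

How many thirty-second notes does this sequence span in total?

Each duration in thirty-second notes: half = 16; quarter note = 8; thirty-second note = 1; half = 16; eighth = 4; dotted eighth = 6; dotted quarter note = 12.
Total: 16 + 8 + 1 + 16 + 4 + 6 + 12 = 63 thirty-second notes.

63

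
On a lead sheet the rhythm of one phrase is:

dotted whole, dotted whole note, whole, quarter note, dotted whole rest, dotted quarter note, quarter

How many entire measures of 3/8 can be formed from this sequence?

One bar of 3/8 = 3 eighth notes.
Working in eighth notes: dotted whole = 12; dotted whole note = 12; whole = 8; quarter note = 2; dotted whole rest = 12; dotted quarter note = 3; quarter = 2.
Altogether 12 + 12 + 8 + 2 + 12 + 3 + 2 = 51.
51 ÷ 3 = 17 complete bars with 0 left over.

17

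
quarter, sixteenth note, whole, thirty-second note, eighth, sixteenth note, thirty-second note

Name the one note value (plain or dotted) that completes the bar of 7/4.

The bar of 7/4 = 56 thirty-second notes.
Working in thirty-second notes: quarter = 8; sixteenth note = 2; whole = 32; thirty-second note = 1; eighth = 4; sixteenth note = 2; thirty-second note = 1.
Total: 8 + 2 + 32 + 1 + 4 + 2 + 1 = 50.
Remaining: 56 − 50 = 6 thirty-second notes, which is a dotted eighth note.

dotted eighth note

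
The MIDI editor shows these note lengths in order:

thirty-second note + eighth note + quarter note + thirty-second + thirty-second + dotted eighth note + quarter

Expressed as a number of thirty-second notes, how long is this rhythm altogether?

29

Each duration in thirty-second notes: thirty-second note = 1; eighth note = 4; quarter note = 8; thirty-second = 1; thirty-second = 1; dotted eighth note = 6; quarter = 8.
Adding: 1 + 4 + 8 + 1 + 1 + 6 + 8 = 29 thirty-second notes.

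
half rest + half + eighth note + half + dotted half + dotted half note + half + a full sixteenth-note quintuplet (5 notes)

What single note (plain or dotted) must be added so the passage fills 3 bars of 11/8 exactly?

quarter note

3 bars of 11/8 = 33 eighth notes.
Convert each value to eighth notes: half rest = 4; half = 4; eighth note = 1; half = 4; dotted half = 6; dotted half note = 6; half = 4; a full sixteenth-note quintuplet (5 notes) (five quintuplet sixteenths span one quarter) = 2.
Total: 4 + 4 + 1 + 4 + 6 + 6 + 4 + 2 = 31.
Remaining: 33 − 31 = 2 eighth notes, which is a quarter note.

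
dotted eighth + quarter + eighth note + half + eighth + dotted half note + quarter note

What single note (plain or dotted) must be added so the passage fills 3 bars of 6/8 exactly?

3 bars of 6/8 = 36 sixteenth notes.
Express everything in sixteenth notes: dotted eighth = 3; quarter = 4; eighth note = 2; half = 8; eighth = 2; dotted half note = 12; quarter note = 4.
Sum: 3 + 4 + 2 + 8 + 2 + 12 + 4 = 35.
Remaining: 36 − 35 = 1 sixteenth note, which is a sixteenth note.

sixteenth note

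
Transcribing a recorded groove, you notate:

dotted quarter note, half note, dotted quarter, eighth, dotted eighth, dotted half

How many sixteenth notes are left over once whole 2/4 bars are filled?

One bar of 2/4 = 8 sixteenth notes.
Working in sixteenth notes: dotted quarter note = 6; half note = 8; dotted quarter = 6; eighth = 2; dotted eighth = 3; dotted half = 12.
Adding: 6 + 8 + 6 + 2 + 3 + 12 = 37.
37 ÷ 8 = 4 complete bars with 5 sixteenth notes remaining.

5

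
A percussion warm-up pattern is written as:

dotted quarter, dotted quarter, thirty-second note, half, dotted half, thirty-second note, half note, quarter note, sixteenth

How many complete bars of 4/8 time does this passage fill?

One bar of 4/8 = 16 thirty-second notes.
Working in thirty-second notes: dotted quarter = 12; dotted quarter = 12; thirty-second note = 1; half = 16; dotted half = 24; thirty-second note = 1; half note = 16; quarter note = 8; sixteenth = 2.
Adding: 12 + 12 + 1 + 16 + 24 + 1 + 16 + 8 + 2 = 92.
92 ÷ 16 = 5 complete bars with 12 left over.

5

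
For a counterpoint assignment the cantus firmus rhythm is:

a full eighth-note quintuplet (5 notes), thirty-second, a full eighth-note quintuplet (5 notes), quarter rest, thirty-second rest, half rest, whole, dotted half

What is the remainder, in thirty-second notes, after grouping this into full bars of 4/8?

One bar of 4/8 = 16 thirty-second notes.
Each duration in thirty-second notes: a full eighth-note quintuplet (5 notes) (five quintuplet eighths span one half) = 16; thirty-second = 1; a full eighth-note quintuplet (5 notes) (five quintuplet eighths span one half) = 16; quarter rest = 8; thirty-second rest = 1; half rest = 16; whole = 32; dotted half = 24.
Adding: 16 + 1 + 16 + 8 + 1 + 16 + 32 + 24 = 114.
114 ÷ 16 = 7 complete bars with 2 thirty-second notes remaining.

2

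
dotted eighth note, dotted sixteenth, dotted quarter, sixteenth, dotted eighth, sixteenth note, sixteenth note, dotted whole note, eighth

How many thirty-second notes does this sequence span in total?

85

In thirty-second notes: dotted eighth note = 6; dotted sixteenth = 3; dotted quarter = 12; sixteenth = 2; dotted eighth = 6; sixteenth note = 2; sixteenth note = 2; dotted whole note = 48; eighth = 4.
Sum: 6 + 3 + 12 + 2 + 6 + 2 + 2 + 48 + 4 = 85 thirty-second notes.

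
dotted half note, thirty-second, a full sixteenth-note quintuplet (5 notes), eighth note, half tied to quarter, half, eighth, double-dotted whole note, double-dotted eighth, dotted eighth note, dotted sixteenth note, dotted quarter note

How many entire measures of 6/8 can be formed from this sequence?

6

One bar of 6/8 = 24 thirty-second notes.
Convert each value to thirty-second notes: dotted half note = 24; thirty-second = 1; a full sixteenth-note quintuplet (5 notes) (five quintuplet sixteenths span one quarter) = 8; eighth note = 4; half tied to quarter (half + quarter) = 24; half = 16; eighth = 4; double-dotted whole note = 56; double-dotted eighth = 7; dotted eighth note = 6; dotted sixteenth note = 3; dotted quarter note = 12.
Adding: 24 + 1 + 8 + 4 + 24 + 16 + 4 + 56 + 7 + 6 + 3 + 12 = 165.
165 ÷ 24 = 6 complete bars with 21 left over.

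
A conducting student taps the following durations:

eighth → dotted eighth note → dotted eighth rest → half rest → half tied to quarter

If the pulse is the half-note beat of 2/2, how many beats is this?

3.5

One half-note beat = 8 sixteenth notes.
Convert each value to sixteenth notes: eighth = 2; dotted eighth note = 3; dotted eighth rest = 3; half rest = 8; half tied to quarter (half + quarter) = 12.
Sum: 2 + 3 + 3 + 8 + 12 = 28.
28 ÷ 8 = 3.5 beats.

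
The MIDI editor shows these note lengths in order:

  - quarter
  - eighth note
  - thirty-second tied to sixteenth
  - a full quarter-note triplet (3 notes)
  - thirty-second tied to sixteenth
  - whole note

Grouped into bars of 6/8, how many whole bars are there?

2

One bar of 6/8 = 24 thirty-second notes.
Convert each value to thirty-second notes: quarter = 8; eighth note = 4; thirty-second tied to sixteenth (thirty-second + sixteenth) = 3; a full quarter-note triplet (3 notes) (three triplet quarters span one half) = 16; thirty-second tied to sixteenth (thirty-second + sixteenth) = 3; whole note = 32.
Sum: 8 + 4 + 3 + 16 + 3 + 32 = 66.
66 ÷ 24 = 2 complete bars with 18 left over.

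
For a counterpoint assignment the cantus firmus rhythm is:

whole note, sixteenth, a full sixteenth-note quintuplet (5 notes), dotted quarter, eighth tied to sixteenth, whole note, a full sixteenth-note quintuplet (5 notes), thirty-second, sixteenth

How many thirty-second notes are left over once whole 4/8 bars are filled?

7

One bar of 4/8 = 16 thirty-second notes.
Convert each value to thirty-second notes: whole note = 32; sixteenth = 2; a full sixteenth-note quintuplet (5 notes) (five quintuplet sixteenths span one quarter) = 8; dotted quarter = 12; eighth tied to sixteenth (eighth + sixteenth) = 6; whole note = 32; a full sixteenth-note quintuplet (5 notes) (five quintuplet sixteenths span one quarter) = 8; thirty-second = 1; sixteenth = 2.
Adding: 32 + 2 + 8 + 12 + 6 + 32 + 8 + 1 + 2 = 103.
103 ÷ 16 = 6 complete bars with 7 thirty-second notes remaining.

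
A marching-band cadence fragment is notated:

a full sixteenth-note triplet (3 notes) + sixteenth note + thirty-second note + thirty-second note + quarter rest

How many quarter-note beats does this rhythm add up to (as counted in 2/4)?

One quarter-note beat = 8 thirty-second notes.
Express everything in thirty-second notes: a full sixteenth-note triplet (3 notes) (three triplet sixteenths span one eighth) = 4; sixteenth note = 2; thirty-second note = 1; thirty-second note = 1; quarter rest = 8.
Adding: 4 + 2 + 1 + 1 + 8 = 16.
16 ÷ 8 = 2 beats.

2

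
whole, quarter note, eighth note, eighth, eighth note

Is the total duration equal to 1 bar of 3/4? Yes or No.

One bar of 3/4 = 6 eighth notes.
Express everything in eighth notes: whole = 8; quarter note = 2; eighth note = 1; eighth = 1; eighth note = 1.
Altogether 8 + 2 + 1 + 1 + 1 = 13.
13 exceeds 6, so the answer is No.

No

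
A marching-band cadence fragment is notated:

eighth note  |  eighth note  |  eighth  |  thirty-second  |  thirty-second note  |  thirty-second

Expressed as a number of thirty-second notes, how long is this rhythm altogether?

Express everything in thirty-second notes: eighth note = 4; eighth note = 4; eighth = 4; thirty-second = 1; thirty-second note = 1; thirty-second = 1.
Altogether 4 + 4 + 4 + 1 + 1 + 1 = 15 thirty-second notes.

15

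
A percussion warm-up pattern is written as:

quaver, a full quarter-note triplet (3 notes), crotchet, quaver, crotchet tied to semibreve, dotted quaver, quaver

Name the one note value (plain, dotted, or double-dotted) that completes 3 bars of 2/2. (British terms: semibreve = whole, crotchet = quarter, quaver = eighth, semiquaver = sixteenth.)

double-dotted quarter note

3 bars of 2/2 = 48 sixteenth notes.
Working in sixteenth notes: quaver = 2; a full quarter-note triplet (3 notes) (three triplet quarters span one half) = 8; crotchet = 4; quaver = 2; crotchet tied to semibreve (crotchet + semibreve) = 20; dotted quaver = 3; quaver = 2.
Sum: 2 + 8 + 4 + 2 + 20 + 3 + 2 = 41.
Remaining: 48 − 41 = 7 sixteenth notes, which is a double-dotted quarter note.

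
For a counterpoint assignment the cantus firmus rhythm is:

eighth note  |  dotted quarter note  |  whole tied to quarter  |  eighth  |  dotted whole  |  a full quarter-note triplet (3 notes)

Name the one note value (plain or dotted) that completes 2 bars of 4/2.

eighth note

2 bars of 4/2 = 32 eighth notes.
Convert each value to eighth notes: eighth note = 1; dotted quarter note = 3; whole tied to quarter (whole + quarter) = 10; eighth = 1; dotted whole = 12; a full quarter-note triplet (3 notes) (three triplet quarters span one half) = 4.
Adding: 1 + 3 + 10 + 1 + 12 + 4 = 31.
Remaining: 32 − 31 = 1 eighth note, which is a eighth note.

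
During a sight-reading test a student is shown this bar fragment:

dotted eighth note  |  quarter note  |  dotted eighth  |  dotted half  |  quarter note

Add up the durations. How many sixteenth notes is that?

26

Each duration in sixteenth notes: dotted eighth note = 3; quarter note = 4; dotted eighth = 3; dotted half = 12; quarter note = 4.
Adding: 3 + 4 + 3 + 12 + 4 = 26 sixteenth notes.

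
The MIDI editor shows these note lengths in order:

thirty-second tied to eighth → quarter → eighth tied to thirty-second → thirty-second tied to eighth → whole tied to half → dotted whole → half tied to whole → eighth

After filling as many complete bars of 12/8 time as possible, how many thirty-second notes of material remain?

27

One bar of 12/8 = 48 thirty-second notes.
In thirty-second notes: thirty-second tied to eighth (thirty-second + eighth) = 5; quarter = 8; eighth tied to thirty-second (eighth + thirty-second) = 5; thirty-second tied to eighth (thirty-second + eighth) = 5; whole tied to half (whole + half) = 48; dotted whole = 48; half tied to whole (half + whole) = 48; eighth = 4.
Adding: 5 + 8 + 5 + 5 + 48 + 48 + 48 + 4 = 171.
171 ÷ 48 = 3 complete bars with 27 thirty-second notes remaining.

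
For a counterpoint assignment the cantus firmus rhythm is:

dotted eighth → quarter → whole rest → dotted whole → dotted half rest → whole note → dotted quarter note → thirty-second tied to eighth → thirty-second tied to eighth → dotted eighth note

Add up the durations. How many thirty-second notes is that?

In thirty-second notes: dotted eighth = 6; quarter = 8; whole rest = 32; dotted whole = 48; dotted half rest = 24; whole note = 32; dotted quarter note = 12; thirty-second tied to eighth (thirty-second + eighth) = 5; thirty-second tied to eighth (thirty-second + eighth) = 5; dotted eighth note = 6.
Altogether 6 + 8 + 32 + 48 + 24 + 32 + 12 + 5 + 5 + 6 = 178 thirty-second notes.

178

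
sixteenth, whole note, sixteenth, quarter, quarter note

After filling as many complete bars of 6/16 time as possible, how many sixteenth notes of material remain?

2

One bar of 6/16 = 6 sixteenth notes.
In sixteenth notes: sixteenth = 1; whole note = 16; sixteenth = 1; quarter = 4; quarter note = 4.
Sum: 1 + 16 + 1 + 4 + 4 = 26.
26 ÷ 6 = 4 complete bars with 2 sixteenth notes remaining.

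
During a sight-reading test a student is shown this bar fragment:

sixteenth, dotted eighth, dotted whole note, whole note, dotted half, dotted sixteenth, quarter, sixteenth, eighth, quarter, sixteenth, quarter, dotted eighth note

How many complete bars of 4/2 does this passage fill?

One bar of 4/2 = 64 thirty-second notes.
Each duration in thirty-second notes: sixteenth = 2; dotted eighth = 6; dotted whole note = 48; whole note = 32; dotted half = 24; dotted sixteenth = 3; quarter = 8; sixteenth = 2; eighth = 4; quarter = 8; sixteenth = 2; quarter = 8; dotted eighth note = 6.
Sum: 2 + 6 + 48 + 32 + 24 + 3 + 8 + 2 + 4 + 8 + 2 + 8 + 6 = 153.
153 ÷ 64 = 2 complete bars with 25 left over.

2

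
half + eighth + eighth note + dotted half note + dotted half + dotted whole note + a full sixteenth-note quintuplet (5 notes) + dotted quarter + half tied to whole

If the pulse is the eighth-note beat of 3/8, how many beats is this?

47

One eighth-note beat = 2 sixteenth notes.
In sixteenth notes: half = 8; eighth = 2; eighth note = 2; dotted half note = 12; dotted half = 12; dotted whole note = 24; a full sixteenth-note quintuplet (5 notes) (five quintuplet sixteenths span one quarter) = 4; dotted quarter = 6; half tied to whole (half + whole) = 24.
Total: 8 + 2 + 2 + 12 + 12 + 24 + 4 + 6 + 24 = 94.
94 ÷ 2 = 47 beats.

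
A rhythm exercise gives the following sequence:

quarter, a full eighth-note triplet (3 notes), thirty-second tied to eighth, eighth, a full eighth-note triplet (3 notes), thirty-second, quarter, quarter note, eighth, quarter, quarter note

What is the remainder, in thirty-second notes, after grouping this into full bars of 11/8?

One bar of 11/8 = 44 thirty-second notes.
Each duration in thirty-second notes: quarter = 8; a full eighth-note triplet (3 notes) (three triplet eighths span one quarter) = 8; thirty-second tied to eighth (thirty-second + eighth) = 5; eighth = 4; a full eighth-note triplet (3 notes) (three triplet eighths span one quarter) = 8; thirty-second = 1; quarter = 8; quarter note = 8; eighth = 4; quarter = 8; quarter note = 8.
Adding: 8 + 8 + 5 + 4 + 8 + 1 + 8 + 8 + 4 + 8 + 8 = 70.
70 ÷ 44 = 1 complete bar with 26 thirty-second notes remaining.

26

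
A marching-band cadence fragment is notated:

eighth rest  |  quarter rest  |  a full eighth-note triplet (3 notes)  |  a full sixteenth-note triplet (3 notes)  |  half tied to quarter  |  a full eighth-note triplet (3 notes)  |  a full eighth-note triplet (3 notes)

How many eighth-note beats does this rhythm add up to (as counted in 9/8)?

16

One eighth-note beat = 2 sixteenth notes.
Each duration in sixteenth notes: eighth rest = 2; quarter rest = 4; a full eighth-note triplet (3 notes) (three triplet eighths span one quarter) = 4; a full sixteenth-note triplet (3 notes) (three triplet sixteenths span one eighth) = 2; half tied to quarter (half + quarter) = 12; a full eighth-note triplet (3 notes) (three triplet eighths span one quarter) = 4; a full eighth-note triplet (3 notes) (three triplet eighths span one quarter) = 4.
Total: 2 + 4 + 4 + 2 + 12 + 4 + 4 = 32.
32 ÷ 2 = 16 beats.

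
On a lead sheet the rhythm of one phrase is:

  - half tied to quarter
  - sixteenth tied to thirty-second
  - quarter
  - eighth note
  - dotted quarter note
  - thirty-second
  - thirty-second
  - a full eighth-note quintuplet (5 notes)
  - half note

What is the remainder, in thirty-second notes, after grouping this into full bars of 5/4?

5

One bar of 5/4 = 40 thirty-second notes.
Working in thirty-second notes: half tied to quarter (half + quarter) = 24; sixteenth tied to thirty-second (sixteenth + thirty-second) = 3; quarter = 8; eighth note = 4; dotted quarter note = 12; thirty-second = 1; thirty-second = 1; a full eighth-note quintuplet (5 notes) (five quintuplet eighths span one half) = 16; half note = 16.
Sum: 24 + 3 + 8 + 4 + 12 + 1 + 1 + 16 + 16 = 85.
85 ÷ 40 = 2 complete bars with 5 thirty-second notes remaining.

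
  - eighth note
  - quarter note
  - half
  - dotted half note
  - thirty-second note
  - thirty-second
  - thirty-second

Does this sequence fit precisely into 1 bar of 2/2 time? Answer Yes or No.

One bar of 2/2 = 32 thirty-second notes.
In thirty-second notes: eighth note = 4; quarter note = 8; half = 16; dotted half note = 24; thirty-second note = 1; thirty-second = 1; thirty-second = 1.
Altogether 4 + 8 + 16 + 24 + 1 + 1 + 1 = 55.
55 exceeds 32, so the answer is No.

No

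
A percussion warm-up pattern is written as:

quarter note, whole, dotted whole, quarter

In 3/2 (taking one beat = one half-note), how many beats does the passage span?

6

One half-note beat = 2 quarter notes.
Working in quarter notes: quarter note = 1; whole = 4; dotted whole = 6; quarter = 1.
Total: 1 + 4 + 6 + 1 = 12.
12 ÷ 2 = 6 beats.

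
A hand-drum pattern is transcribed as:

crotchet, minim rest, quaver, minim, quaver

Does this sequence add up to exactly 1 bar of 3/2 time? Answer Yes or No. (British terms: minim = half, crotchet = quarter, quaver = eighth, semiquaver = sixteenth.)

Yes

One bar of 3/2 = 12 eighth notes.
Each duration in eighth notes: crotchet = 2; minim rest = 4; quaver = 1; minim = 4; quaver = 1.
Adding: 2 + 4 + 1 + 4 + 1 = 12.
12 equals 12, so the answer is Yes.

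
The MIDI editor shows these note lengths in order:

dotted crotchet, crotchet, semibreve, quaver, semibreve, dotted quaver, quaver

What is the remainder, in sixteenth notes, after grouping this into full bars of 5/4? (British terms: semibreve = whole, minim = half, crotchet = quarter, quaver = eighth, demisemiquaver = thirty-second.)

One bar of 5/4 = 20 sixteenth notes.
Convert each value to sixteenth notes: dotted crotchet = 6; crotchet = 4; semibreve = 16; quaver = 2; semibreve = 16; dotted quaver = 3; quaver = 2.
Altogether 6 + 4 + 16 + 2 + 16 + 3 + 2 = 49.
49 ÷ 20 = 2 complete bars with 9 sixteenth notes remaining.

9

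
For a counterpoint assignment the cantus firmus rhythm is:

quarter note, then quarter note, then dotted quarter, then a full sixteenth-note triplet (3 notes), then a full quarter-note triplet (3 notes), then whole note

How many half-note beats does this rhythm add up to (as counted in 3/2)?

One half-note beat = 4 eighth notes.
Working in eighth notes: quarter note = 2; quarter note = 2; dotted quarter = 3; a full sixteenth-note triplet (3 notes) (three triplet sixteenths span one eighth) = 1; a full quarter-note triplet (3 notes) (three triplet quarters span one half) = 4; whole note = 8.
Adding: 2 + 2 + 3 + 1 + 4 + 8 = 20.
20 ÷ 4 = 5 beats.

5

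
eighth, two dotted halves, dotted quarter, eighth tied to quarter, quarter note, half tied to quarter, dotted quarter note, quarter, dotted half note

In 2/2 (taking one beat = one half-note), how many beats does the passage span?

One half-note beat = 4 eighth notes.
Express everything in eighth notes: eighth = 1; dotted half = 6; dotted half = 6; dotted quarter = 3; eighth tied to quarter (eighth + quarter) = 3; quarter note = 2; half tied to quarter (half + quarter) = 6; dotted quarter note = 3; quarter = 2; dotted half note = 6.
Altogether 1 + 6 + 6 + 3 + 3 + 2 + 6 + 3 + 2 + 6 = 38.
38 ÷ 4 = 9.5 beats.

9.5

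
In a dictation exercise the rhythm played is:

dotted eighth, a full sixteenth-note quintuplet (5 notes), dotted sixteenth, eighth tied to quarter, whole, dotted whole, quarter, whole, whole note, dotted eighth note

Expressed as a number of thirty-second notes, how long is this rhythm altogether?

187

Working in thirty-second notes: dotted eighth = 6; a full sixteenth-note quintuplet (5 notes) (five quintuplet sixteenths span one quarter) = 8; dotted sixteenth = 3; eighth tied to quarter (eighth + quarter) = 12; whole = 32; dotted whole = 48; quarter = 8; whole = 32; whole note = 32; dotted eighth note = 6.
Total: 6 + 8 + 3 + 12 + 32 + 48 + 8 + 32 + 32 + 6 = 187 thirty-second notes.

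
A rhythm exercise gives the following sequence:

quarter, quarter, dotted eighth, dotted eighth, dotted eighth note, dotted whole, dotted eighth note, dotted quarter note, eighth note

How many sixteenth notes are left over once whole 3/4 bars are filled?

One bar of 3/4 = 12 sixteenth notes.
Each duration in sixteenth notes: quarter = 4; quarter = 4; dotted eighth = 3; dotted eighth = 3; dotted eighth note = 3; dotted whole = 24; dotted eighth note = 3; dotted quarter note = 6; eighth note = 2.
Altogether 4 + 4 + 3 + 3 + 3 + 24 + 3 + 6 + 2 = 52.
52 ÷ 12 = 4 complete bars with 4 sixteenth notes remaining.

4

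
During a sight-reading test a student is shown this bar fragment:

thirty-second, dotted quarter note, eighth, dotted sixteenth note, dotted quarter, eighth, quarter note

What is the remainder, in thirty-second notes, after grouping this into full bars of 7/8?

16

One bar of 7/8 = 28 thirty-second notes.
Convert each value to thirty-second notes: thirty-second = 1; dotted quarter note = 12; eighth = 4; dotted sixteenth note = 3; dotted quarter = 12; eighth = 4; quarter note = 8.
Adding: 1 + 12 + 4 + 3 + 12 + 4 + 8 = 44.
44 ÷ 28 = 1 complete bar with 16 thirty-second notes remaining.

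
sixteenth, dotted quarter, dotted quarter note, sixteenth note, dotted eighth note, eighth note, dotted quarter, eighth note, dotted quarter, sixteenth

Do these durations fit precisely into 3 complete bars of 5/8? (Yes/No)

One bar of 5/8 = 10 sixteenth notes, so 3 bars = 30.
Each duration in sixteenth notes: sixteenth = 1; dotted quarter = 6; dotted quarter note = 6; sixteenth note = 1; dotted eighth note = 3; eighth note = 2; dotted quarter = 6; eighth note = 2; dotted quarter = 6; sixteenth = 1.
Sum: 1 + 6 + 6 + 1 + 3 + 2 + 6 + 2 + 6 + 1 = 34.
34 exceeds 30, so the answer is No.

No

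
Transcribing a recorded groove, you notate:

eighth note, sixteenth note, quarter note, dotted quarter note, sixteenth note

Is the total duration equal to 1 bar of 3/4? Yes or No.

No

One bar of 3/4 = 12 sixteenth notes.
Each duration in sixteenth notes: eighth note = 2; sixteenth note = 1; quarter note = 4; dotted quarter note = 6; sixteenth note = 1.
Total: 2 + 1 + 4 + 6 + 1 = 14.
14 exceeds 12, so the answer is No.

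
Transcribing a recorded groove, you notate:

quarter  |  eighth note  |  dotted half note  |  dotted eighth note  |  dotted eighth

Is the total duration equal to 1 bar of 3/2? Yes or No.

One bar of 3/2 = 24 sixteenth notes.
Express everything in sixteenth notes: quarter = 4; eighth note = 2; dotted half note = 12; dotted eighth note = 3; dotted eighth = 3.
Sum: 4 + 2 + 12 + 3 + 3 = 24.
24 equals 24, so the answer is Yes.

Yes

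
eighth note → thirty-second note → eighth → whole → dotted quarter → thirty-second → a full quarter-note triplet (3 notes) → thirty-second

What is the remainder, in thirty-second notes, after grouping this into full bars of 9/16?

One bar of 9/16 = 18 thirty-second notes.
Each duration in thirty-second notes: eighth note = 4; thirty-second note = 1; eighth = 4; whole = 32; dotted quarter = 12; thirty-second = 1; a full quarter-note triplet (3 notes) (three triplet quarters span one half) = 16; thirty-second = 1.
Altogether 4 + 1 + 4 + 32 + 12 + 1 + 16 + 1 = 71.
71 ÷ 18 = 3 complete bars with 17 thirty-second notes remaining.

17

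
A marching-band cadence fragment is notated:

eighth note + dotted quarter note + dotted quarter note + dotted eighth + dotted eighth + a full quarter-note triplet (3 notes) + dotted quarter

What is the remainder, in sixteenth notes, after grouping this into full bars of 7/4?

One bar of 7/4 = 28 sixteenth notes.
Convert each value to sixteenth notes: eighth note = 2; dotted quarter note = 6; dotted quarter note = 6; dotted eighth = 3; dotted eighth = 3; a full quarter-note triplet (3 notes) (three triplet quarters span one half) = 8; dotted quarter = 6.
Adding: 2 + 6 + 6 + 3 + 3 + 8 + 6 = 34.
34 ÷ 28 = 1 complete bar with 6 sixteenth notes remaining.

6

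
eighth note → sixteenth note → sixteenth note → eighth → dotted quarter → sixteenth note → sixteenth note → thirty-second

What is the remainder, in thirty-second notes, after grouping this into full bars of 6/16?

One bar of 6/16 = 12 thirty-second notes.
In thirty-second notes: eighth note = 4; sixteenth note = 2; sixteenth note = 2; eighth = 4; dotted quarter = 12; sixteenth note = 2; sixteenth note = 2; thirty-second = 1.
Altogether 4 + 2 + 2 + 4 + 12 + 2 + 2 + 1 = 29.
29 ÷ 12 = 2 complete bars with 5 thirty-second notes remaining.

5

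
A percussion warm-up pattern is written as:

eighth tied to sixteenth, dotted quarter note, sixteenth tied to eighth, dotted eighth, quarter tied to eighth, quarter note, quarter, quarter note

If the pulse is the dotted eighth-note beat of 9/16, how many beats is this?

11

One dotted eighth-note beat = 3 sixteenth notes.
Express everything in sixteenth notes: eighth tied to sixteenth (eighth + sixteenth) = 3; dotted quarter note = 6; sixteenth tied to eighth (sixteenth + eighth) = 3; dotted eighth = 3; quarter tied to eighth (quarter + eighth) = 6; quarter note = 4; quarter = 4; quarter note = 4.
Total: 3 + 6 + 3 + 3 + 6 + 4 + 4 + 4 = 33.
33 ÷ 3 = 11 beats.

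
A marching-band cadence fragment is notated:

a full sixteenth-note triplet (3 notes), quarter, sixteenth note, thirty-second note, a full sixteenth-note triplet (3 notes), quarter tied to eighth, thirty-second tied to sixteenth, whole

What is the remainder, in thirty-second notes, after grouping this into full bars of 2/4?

One bar of 2/4 = 16 thirty-second notes.
Each duration in thirty-second notes: a full sixteenth-note triplet (3 notes) (three triplet sixteenths span one eighth) = 4; quarter = 8; sixteenth note = 2; thirty-second note = 1; a full sixteenth-note triplet (3 notes) (three triplet sixteenths span one eighth) = 4; quarter tied to eighth (quarter + eighth) = 12; thirty-second tied to sixteenth (thirty-second + sixteenth) = 3; whole = 32.
Sum: 4 + 8 + 2 + 1 + 4 + 12 + 3 + 32 = 66.
66 ÷ 16 = 4 complete bars with 2 thirty-second notes remaining.

2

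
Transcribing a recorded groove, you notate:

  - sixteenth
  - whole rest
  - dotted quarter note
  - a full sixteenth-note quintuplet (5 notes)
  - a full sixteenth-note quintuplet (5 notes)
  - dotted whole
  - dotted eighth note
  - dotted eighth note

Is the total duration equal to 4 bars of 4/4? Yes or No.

No

One bar of 4/4 = 16 sixteenth notes, so 4 bars = 64.
Express everything in sixteenth notes: sixteenth = 1; whole rest = 16; dotted quarter note = 6; a full sixteenth-note quintuplet (5 notes) (five quintuplet sixteenths span one quarter) = 4; a full sixteenth-note quintuplet (5 notes) (five quintuplet sixteenths span one quarter) = 4; dotted whole = 24; dotted eighth note = 3; dotted eighth note = 3.
Sum: 1 + 16 + 6 + 4 + 4 + 24 + 3 + 3 = 61.
61 falls short of 64, so the answer is No.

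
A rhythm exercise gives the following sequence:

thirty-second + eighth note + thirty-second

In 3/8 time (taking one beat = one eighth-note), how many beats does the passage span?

1.5

One eighth-note beat = 4 thirty-second notes.
In thirty-second notes: thirty-second = 1; eighth note = 4; thirty-second = 1.
Total: 1 + 4 + 1 = 6.
6 ÷ 4 = 1.5 beats.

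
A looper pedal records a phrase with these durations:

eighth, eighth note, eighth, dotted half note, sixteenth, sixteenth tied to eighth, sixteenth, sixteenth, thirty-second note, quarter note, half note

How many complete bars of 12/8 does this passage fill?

One bar of 12/8 = 48 thirty-second notes.
Working in thirty-second notes: eighth = 4; eighth note = 4; eighth = 4; dotted half note = 24; sixteenth = 2; sixteenth tied to eighth (sixteenth + eighth) = 6; sixteenth = 2; sixteenth = 2; thirty-second note = 1; quarter note = 8; half note = 16.
Altogether 4 + 4 + 4 + 24 + 2 + 6 + 2 + 2 + 1 + 8 + 16 = 73.
73 ÷ 48 = 1 complete bar with 25 left over.

1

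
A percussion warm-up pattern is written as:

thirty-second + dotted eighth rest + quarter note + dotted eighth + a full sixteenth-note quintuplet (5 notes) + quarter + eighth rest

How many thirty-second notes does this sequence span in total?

Each duration in thirty-second notes: thirty-second = 1; dotted eighth rest = 6; quarter note = 8; dotted eighth = 6; a full sixteenth-note quintuplet (5 notes) (five quintuplet sixteenths span one quarter) = 8; quarter = 8; eighth rest = 4.
Total: 1 + 6 + 8 + 6 + 8 + 8 + 4 = 41 thirty-second notes.

41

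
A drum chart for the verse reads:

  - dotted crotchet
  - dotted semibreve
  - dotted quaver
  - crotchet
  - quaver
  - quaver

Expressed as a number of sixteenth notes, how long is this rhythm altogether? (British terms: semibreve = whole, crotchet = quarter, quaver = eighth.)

Convert each value to sixteenth notes: dotted crotchet = 6; dotted semibreve = 24; dotted quaver = 3; crotchet = 4; quaver = 2; quaver = 2.
Adding: 6 + 24 + 3 + 4 + 2 + 2 = 41 sixteenth notes.

41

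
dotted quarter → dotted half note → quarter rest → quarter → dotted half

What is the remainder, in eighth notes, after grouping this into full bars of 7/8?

One bar of 7/8 = 7 eighth notes.
In eighth notes: dotted quarter = 3; dotted half note = 6; quarter rest = 2; quarter = 2; dotted half = 6.
Altogether 3 + 6 + 2 + 2 + 6 = 19.
19 ÷ 7 = 2 complete bars with 5 eighth notes remaining.

5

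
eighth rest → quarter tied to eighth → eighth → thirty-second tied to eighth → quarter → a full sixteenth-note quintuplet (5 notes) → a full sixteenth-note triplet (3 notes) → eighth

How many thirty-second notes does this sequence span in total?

Each duration in thirty-second notes: eighth rest = 4; quarter tied to eighth (quarter + eighth) = 12; eighth = 4; thirty-second tied to eighth (thirty-second + eighth) = 5; quarter = 8; a full sixteenth-note quintuplet (5 notes) (five quintuplet sixteenths span one quarter) = 8; a full sixteenth-note triplet (3 notes) (three triplet sixteenths span one eighth) = 4; eighth = 4.
Adding: 4 + 12 + 4 + 5 + 8 + 8 + 4 + 4 = 49 thirty-second notes.

49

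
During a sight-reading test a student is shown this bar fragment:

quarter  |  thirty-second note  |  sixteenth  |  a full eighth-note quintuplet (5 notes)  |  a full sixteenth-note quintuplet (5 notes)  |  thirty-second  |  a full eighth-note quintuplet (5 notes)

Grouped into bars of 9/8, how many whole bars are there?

1

One bar of 9/8 = 36 thirty-second notes.
In thirty-second notes: quarter = 8; thirty-second note = 1; sixteenth = 2; a full eighth-note quintuplet (5 notes) (five quintuplet eighths span one half) = 16; a full sixteenth-note quintuplet (5 notes) (five quintuplet sixteenths span one quarter) = 8; thirty-second = 1; a full eighth-note quintuplet (5 notes) (five quintuplet eighths span one half) = 16.
Sum: 8 + 1 + 2 + 16 + 8 + 1 + 16 = 52.
52 ÷ 36 = 1 complete bar with 16 left over.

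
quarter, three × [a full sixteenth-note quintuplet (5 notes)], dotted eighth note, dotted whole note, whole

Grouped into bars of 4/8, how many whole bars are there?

7

One bar of 4/8 = 8 sixteenth notes.
Express everything in sixteenth notes: quarter = 4; a full sixteenth-note quintuplet (5 notes) (five quintuplet sixteenths span one quarter) = 4; a full sixteenth-note quintuplet (5 notes) (five quintuplet sixteenths span one quarter) = 4; a full sixteenth-note quintuplet (5 notes) (five quintuplet sixteenths span one quarter) = 4; dotted eighth note = 3; dotted whole note = 24; whole = 16.
Sum: 4 + 4 + 4 + 4 + 3 + 24 + 16 = 59.
59 ÷ 8 = 7 complete bars with 3 left over.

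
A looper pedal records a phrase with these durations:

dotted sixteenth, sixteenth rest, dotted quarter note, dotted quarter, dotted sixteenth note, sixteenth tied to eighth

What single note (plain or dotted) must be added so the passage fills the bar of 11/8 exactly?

dotted eighth note

The bar of 11/8 = 44 thirty-second notes.
Convert each value to thirty-second notes: dotted sixteenth = 3; sixteenth rest = 2; dotted quarter note = 12; dotted quarter = 12; dotted sixteenth note = 3; sixteenth tied to eighth (sixteenth + eighth) = 6.
Total: 3 + 2 + 12 + 12 + 3 + 6 = 38.
Remaining: 44 − 38 = 6 thirty-second notes, which is a dotted eighth note.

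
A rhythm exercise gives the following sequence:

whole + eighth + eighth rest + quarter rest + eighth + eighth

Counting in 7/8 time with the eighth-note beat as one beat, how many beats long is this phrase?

14

One eighth-note beat = 2 sixteenth notes.
Convert each value to sixteenth notes: whole = 16; eighth = 2; eighth rest = 2; quarter rest = 4; eighth = 2; eighth = 2.
Sum: 16 + 2 + 2 + 4 + 2 + 2 = 28.
28 ÷ 2 = 14 beats.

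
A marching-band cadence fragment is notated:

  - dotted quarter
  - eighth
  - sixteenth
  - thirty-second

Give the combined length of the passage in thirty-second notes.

19

In thirty-second notes: dotted quarter = 12; eighth = 4; sixteenth = 2; thirty-second = 1.
Adding: 12 + 4 + 2 + 1 = 19 thirty-second notes.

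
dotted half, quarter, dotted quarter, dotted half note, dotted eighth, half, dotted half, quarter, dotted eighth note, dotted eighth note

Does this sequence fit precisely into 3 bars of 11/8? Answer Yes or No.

One bar of 11/8 = 22 sixteenth notes, so 3 bars = 66.
In sixteenth notes: dotted half = 12; quarter = 4; dotted quarter = 6; dotted half note = 12; dotted eighth = 3; half = 8; dotted half = 12; quarter = 4; dotted eighth note = 3; dotted eighth note = 3.
Total: 12 + 4 + 6 + 12 + 3 + 8 + 12 + 4 + 3 + 3 = 67.
67 exceeds 66, so the answer is No.

No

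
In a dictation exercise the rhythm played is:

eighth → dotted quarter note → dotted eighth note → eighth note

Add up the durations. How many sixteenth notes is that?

Express everything in sixteenth notes: eighth = 2; dotted quarter note = 6; dotted eighth note = 3; eighth note = 2.
Adding: 2 + 6 + 3 + 2 = 13 sixteenth notes.

13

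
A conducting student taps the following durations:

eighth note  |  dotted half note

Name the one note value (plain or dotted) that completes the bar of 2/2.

The bar of 2/2 = 8 eighth notes.
Convert each value to eighth notes: eighth note = 1; dotted half note = 6.
Altogether 1 + 6 = 7.
Remaining: 8 − 7 = 1 eighth note, which is a eighth note.

eighth note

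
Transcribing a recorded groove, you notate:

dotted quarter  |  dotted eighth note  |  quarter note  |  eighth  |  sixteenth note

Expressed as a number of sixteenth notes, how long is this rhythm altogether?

16

In sixteenth notes: dotted quarter = 6; dotted eighth note = 3; quarter note = 4; eighth = 2; sixteenth note = 1.
Altogether 6 + 3 + 4 + 2 + 1 = 16 sixteenth notes.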